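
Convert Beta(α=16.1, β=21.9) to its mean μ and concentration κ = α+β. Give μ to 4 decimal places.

κ = α+β = 16.1+21.9 = 38.0; μ = α/κ = 16.1/38.0 = 0.4237.

μ = 0.4237, κ = 38.0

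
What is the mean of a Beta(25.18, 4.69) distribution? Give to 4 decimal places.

0.8430

The Beta mean is α/(α+β) = 25.18/(25.18+4.69) = 0.8430.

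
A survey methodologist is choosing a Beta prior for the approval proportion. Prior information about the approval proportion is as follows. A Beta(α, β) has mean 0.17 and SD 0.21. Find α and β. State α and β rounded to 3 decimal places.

Variance = 0.21² = 0.0441. The moment-matching identity α+β = μ(1−μ)/Var − 1 gives
α+β = 0.1411/0.0441 − 1 = 2.1995, so α = μ·2.1995 = 0.374 and β = (1−μ)·2.1995 = 1.826.

α = 0.374, β = 1.826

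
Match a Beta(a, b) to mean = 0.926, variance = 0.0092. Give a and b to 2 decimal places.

a = 5.97, b = 0.48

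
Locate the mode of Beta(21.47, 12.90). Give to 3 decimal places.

With α,β > 1, mode = (α−1)/(α+β−2) = 20.47/32.37 = 0.632.

0.632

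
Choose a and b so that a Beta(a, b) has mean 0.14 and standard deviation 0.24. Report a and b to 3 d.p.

First σ² = 0.0576. Setting a = μn, b = (1−μ)n with n = a+b,
μ(1−μ)/(n+1) = 0.0576 ⇒ n+1 = 0.1204/0.0576 = 2.0903 ⇒ n = 1.0903.
Hence a = 0.14×1.0903 = 0.153, b = 0.86×1.0903 = 0.938.

a = 0.153, b = 0.938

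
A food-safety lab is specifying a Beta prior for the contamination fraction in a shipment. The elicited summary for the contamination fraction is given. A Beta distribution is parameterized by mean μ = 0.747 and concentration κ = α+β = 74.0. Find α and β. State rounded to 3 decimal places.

α = 55.278, β = 18.722

α = μκ = 0.747×74.0 = 55.278 and β = (1−μ)κ = 0.253×74.0 = 18.722.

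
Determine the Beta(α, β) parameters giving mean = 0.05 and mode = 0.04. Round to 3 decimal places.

α = 4.600, β = 87.400

Let s = α+β. Mean gives α = μs = 0.05s; mode gives (α−1)/(s−2) = 0.04.
Substituting: 0.05s − 1 = 0.04(s−2) = 0.04s − 0.08, so 0.01s = 0.92 and s = 92.0000.
Then α = 0.05×92.0000 = 4.600 and β = s−α = 87.400.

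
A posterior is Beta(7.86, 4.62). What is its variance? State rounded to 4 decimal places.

α+β = 12.48 and αβ = 36.3132, so Var = αβ/[(α+β)²(α+β+1)] = 36.3132/2099.515392 = 0.0173.

0.0173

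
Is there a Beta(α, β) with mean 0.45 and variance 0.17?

Yes

The Beta variance bound is σ² < μ(1−μ).
Here μ(1−μ) = 0.45×0.55 = 0.2475, and 0.17 < 0.2475.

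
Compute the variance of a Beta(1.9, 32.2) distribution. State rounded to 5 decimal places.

μ = 1.9/34.1 = 0.055718; Var = μ(1−μ)/(α+β+1) = 0.0526139/35.1 = 0.00150.

0.00150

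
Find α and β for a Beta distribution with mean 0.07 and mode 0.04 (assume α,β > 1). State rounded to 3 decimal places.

With s = α+β: μ = α/s and mode = (α−1)/(s−2). Eliminating α = μs,
μs − 1 = m(s−2) ⇒ s(μ−m) = 1−2m ⇒ s = 0.92/0.03 = 30.6667.
So α = μs = 2.147, β = (1−μ)s = 28.520.

α = 2.147, β = 28.520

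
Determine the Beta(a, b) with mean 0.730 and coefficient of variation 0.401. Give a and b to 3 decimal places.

a = 0.949, b = 0.351

Var = (CV·μ)² = (0.401×0.730)² = 0.085691.
a+b = μ(1−μ)/Var − 1 = 0.197100/0.085691 − 1 = 1.3001.
Thus a = 0.730·1.3001 = 0.949 and b = 0.270·1.3001 = 0.351.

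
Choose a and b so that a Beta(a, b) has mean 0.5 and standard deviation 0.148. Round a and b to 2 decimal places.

a = 5.21, b = 5.21

σ² = 0.148² = 0.021904.
With s = a+b, Var = μ(1−μ)/(s+1), so s+1 = (0.5×0.5)/0.021904 = 11.4134 and s = 10.4134.
a = μs = 5.21, b = (1−μ)s = 5.21.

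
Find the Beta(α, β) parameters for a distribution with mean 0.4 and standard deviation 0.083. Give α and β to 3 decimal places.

α = 13.535, β = 20.303

First σ² = 0.006889. Setting α = μn, β = (1−μ)n with n = α+β,
μ(1−μ)/(n+1) = 0.006889 ⇒ n+1 = 0.24/0.006889 = 34.8381 ⇒ n = 33.8381.
Hence α = 0.4×33.8381 = 13.535, β = 0.6×33.8381 = 20.303.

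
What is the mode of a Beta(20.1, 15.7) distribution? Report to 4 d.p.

The density x^(α−1)(1−x)^(β−1) is maximised at (α−1)/(α+β−2) = 19.1/33.8 = 0.5651.

0.5651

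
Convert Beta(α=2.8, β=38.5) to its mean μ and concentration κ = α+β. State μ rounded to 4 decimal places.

μ = 0.0678, κ = 41.3

κ = α+β = 2.8+38.5 = 41.3; μ = α/κ = 2.8/41.3 = 0.0678.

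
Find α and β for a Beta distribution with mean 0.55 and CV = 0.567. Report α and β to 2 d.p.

α = 0.85, β = 0.70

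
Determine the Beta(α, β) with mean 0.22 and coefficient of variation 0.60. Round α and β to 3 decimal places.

Var = (CV·μ)² = (0.60×0.22)² = 0.017424.
α+β = μ(1−μ)/Var − 1 = 0.1716/0.017424 − 1 = 8.8485.
Thus α = 0.22·8.8485 = 1.947 and β = 0.78·8.8485 = 6.902.

α = 1.947, β = 6.902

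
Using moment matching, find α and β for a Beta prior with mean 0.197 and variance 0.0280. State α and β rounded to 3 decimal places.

α = 0.916, β = 3.734

Write ν = α+β; then α = μν and Var = μ(1−μ)/(ν+1).
ν = μ(1−μ)/Var − 1 = 0.158191/0.0280 − 1 = 4.6497.
α = 0.197·4.6497 = 0.916, β = 0.803·4.6497 = 3.734.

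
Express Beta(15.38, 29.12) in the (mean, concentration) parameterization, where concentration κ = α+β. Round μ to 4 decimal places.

μ = 0.3456, κ = 44.50

κ = α+β = 15.38+29.12 = 44.50; μ = α/κ = 15.38/44.50 = 0.3456.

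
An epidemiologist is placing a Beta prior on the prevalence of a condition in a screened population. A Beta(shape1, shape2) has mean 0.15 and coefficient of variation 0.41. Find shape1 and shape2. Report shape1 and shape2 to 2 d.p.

shape1 = 4.91, shape2 = 27.80

Var = (CV·μ)² = (0.41×0.15)² = 0.003782.
shape1+shape2 = μ(1−μ)/Var − 1 = 0.1275/0.003782 − 1 = 32.7101.
Thus shape1 = 0.15·32.7101 = 4.91 and shape2 = 0.85·32.7101 = 27.80.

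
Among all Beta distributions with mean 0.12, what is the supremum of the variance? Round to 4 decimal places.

0.1056

For fixed mean μ the Beta variance is μ(1−μ)/(α+β+1), increasing as α+β decreases.
Its least upper bound (not attained) is μ(1−μ) = 0.12·0.88 = 0.1056.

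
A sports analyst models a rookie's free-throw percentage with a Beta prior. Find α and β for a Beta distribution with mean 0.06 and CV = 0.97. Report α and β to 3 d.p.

σ = CV·μ = 0.97×0.06 = 0.05820, so σ² = 0.003387.
s+1 = μ(1−μ)/σ² = 0.0564/0.003387 = 16.6507, so s = α+β = 15.6507.
α = μs = 0.939, β = (1−μ)s = 14.712.

α = 0.939, β = 14.712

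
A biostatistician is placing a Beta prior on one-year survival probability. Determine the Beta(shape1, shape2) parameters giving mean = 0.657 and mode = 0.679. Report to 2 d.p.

Let s = shape1+shape2. Mean gives shape1 = μs = 0.657s; mode gives (shape1−1)/(s−2) = 0.679.
Substituting: 0.657s − 1 = 0.679(s−2) = 0.679s − 1.358, so -0.022s = -0.358 and s = 16.2727.
Then shape1 = 0.657×16.2727 = 10.69 and shape2 = s−shape1 = 5.58.

shape1 = 10.69, shape2 = 5.58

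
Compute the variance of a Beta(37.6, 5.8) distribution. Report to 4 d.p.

0.0026

α+β = 43.4 and αβ = 218.08, so Var = αβ/[(α+β)²(α+β+1)] = 218.08/83630.064 = 0.0026.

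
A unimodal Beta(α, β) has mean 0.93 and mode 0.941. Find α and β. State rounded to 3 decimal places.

Let s = α+β. Mean gives α = μs = 0.93s; mode gives (α−1)/(s−2) = 0.941.
Substituting: 0.93s − 1 = 0.941(s−2) = 0.941s − 1.882, so -0.011s = -0.882 and s = 80.1818.
Then α = 0.93×80.1818 = 74.569 and β = s−α = 5.613.

α = 74.569, β = 5.613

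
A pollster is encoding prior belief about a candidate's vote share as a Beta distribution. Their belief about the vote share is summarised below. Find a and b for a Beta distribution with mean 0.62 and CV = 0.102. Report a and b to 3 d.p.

σ = CV·μ = 0.102×0.62 = 0.06324, so σ² = 0.003999.
s+1 = μ(1−μ)/σ² = 0.2356/0.003999 = 58.9103, so s = a+b = 57.9103.
a = μs = 35.904, b = (1−μ)s = 22.006.

a = 35.904, b = 22.006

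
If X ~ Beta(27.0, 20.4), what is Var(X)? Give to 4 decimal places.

0.0051

μ = 27.0/47.4 = 0.569620; Var = μ(1−μ)/(α+β+1) = 0.2451530/48.4 = 0.0051.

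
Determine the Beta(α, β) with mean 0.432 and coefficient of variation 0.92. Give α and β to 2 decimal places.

σ = CV·μ = 0.92×0.432 = 0.39744, so σ² = 0.157959.
s+1 = μ(1−μ)/σ² = 0.245376/0.157959 = 1.5534, so s = α+β = 0.5534.
α = μs = 0.24, β = (1−μ)s = 0.31.

α = 0.24, β = 0.31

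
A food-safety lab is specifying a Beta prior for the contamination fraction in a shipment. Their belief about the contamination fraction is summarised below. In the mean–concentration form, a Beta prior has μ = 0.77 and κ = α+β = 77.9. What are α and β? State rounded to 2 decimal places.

α = 59.98, β = 17.92

Split κ in proportion μ : (1−μ): α = 0.77·77.9 = 59.98, β = 77.9 − 59.98 = 17.92.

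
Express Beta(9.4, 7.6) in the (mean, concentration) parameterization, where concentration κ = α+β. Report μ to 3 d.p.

κ = α+β = 9.4+7.6 = 17.0; μ = α/κ = 9.4/17.0 = 0.553.

μ = 0.553, κ = 17.0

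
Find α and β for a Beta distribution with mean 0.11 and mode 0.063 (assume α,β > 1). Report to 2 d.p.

With s = α+β: μ = α/s and mode = (α−1)/(s−2). Eliminating α = μs,
μs − 1 = m(s−2) ⇒ s(μ−m) = 1−2m ⇒ s = 0.874/0.047 = 18.5957.
So α = μs = 2.05, β = (1−μ)s = 16.55.

α = 2.05, β = 16.55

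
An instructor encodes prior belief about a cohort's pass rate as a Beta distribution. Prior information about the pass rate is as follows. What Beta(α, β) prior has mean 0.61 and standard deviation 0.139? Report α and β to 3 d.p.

α = 6.901, β = 4.412

σ² = 0.139² = 0.019321.
With s = α+β, Var = μ(1−μ)/(s+1), so s+1 = (0.61×0.39)/0.019321 = 12.3130 and s = 11.3130.
α = μs = 6.901, β = (1−μ)s = 4.412.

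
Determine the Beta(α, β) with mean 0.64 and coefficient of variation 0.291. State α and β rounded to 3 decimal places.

α = 3.611, β = 2.031

σ = CV·μ = 0.291×0.64 = 0.18624, so σ² = 0.034685.
s+1 = μ(1−μ)/σ² = 0.2304/0.034685 = 6.6426, so s = α+β = 5.6426.
α = μs = 3.611, β = (1−μ)s = 2.031.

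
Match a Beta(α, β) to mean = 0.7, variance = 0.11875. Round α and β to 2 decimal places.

α = 0.54, β = 0.23

Let s = α+β. The Beta variance is μ(1−μ)/(s+1).
So s+1 = μ(1−μ)/σ² = (0.7×0.3)/0.11875 = 0.21/0.11875 = 1.7684, giving s = 0.7684.
Then α = μs = 0.7×0.7684 = 0.54 and β = (1−μ)s = 0.3×0.7684 = 0.23.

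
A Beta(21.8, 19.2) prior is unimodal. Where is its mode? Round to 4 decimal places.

With α,β > 1, mode = (α−1)/(α+β−2) = 20.8/39.0 = 0.5333.

0.5333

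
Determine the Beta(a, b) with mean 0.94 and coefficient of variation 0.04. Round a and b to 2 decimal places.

Var = (CV·μ)² = (0.04×0.94)² = 0.001414.
a+b = μ(1−μ)/Var − 1 = 0.0564/0.001414 − 1 = 38.8936.
Thus a = 0.94·38.8936 = 36.56 and b = 0.06·38.8936 = 2.33.

a = 36.56, b = 2.33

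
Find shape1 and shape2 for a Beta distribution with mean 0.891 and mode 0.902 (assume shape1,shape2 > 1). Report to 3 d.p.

shape1 = 65.124, shape2 = 7.967

Let s = shape1+shape2. Mean gives shape1 = μs = 0.891s; mode gives (shape1−1)/(s−2) = 0.902.
Substituting: 0.891s − 1 = 0.902(s−2) = 0.902s − 1.804, so -0.011s = -0.804 and s = 73.0909.
Then shape1 = 0.891×73.0909 = 65.124 and shape2 = s−shape1 = 7.967.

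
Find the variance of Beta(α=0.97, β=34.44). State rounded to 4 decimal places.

0.0007

α+β = 35.41 and αβ = 33.4068, so Var = αβ/[(α+β)²(α+β+1)] = 33.4068/45653.337521 = 0.0007.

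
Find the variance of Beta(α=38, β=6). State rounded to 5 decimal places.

0.00262

α+β = 44 and αβ = 228, so Var = αβ/[(α+β)²(α+β+1)] = 228/87120 = 0.00262.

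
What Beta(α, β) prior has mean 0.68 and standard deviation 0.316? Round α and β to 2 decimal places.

α = 0.80, β = 0.38

Variance = 0.316² = 0.099856. The moment-matching identity α+β = μ(1−μ)/Var − 1 gives
α+β = 0.2176/0.099856 − 1 = 1.1791, so α = μ·1.1791 = 0.80 and β = (1−μ)·1.1791 = 0.38.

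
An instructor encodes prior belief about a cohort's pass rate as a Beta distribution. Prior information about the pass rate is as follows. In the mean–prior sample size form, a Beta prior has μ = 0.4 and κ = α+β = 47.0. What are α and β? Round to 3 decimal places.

α = 18.800, β = 28.200

Split κ in proportion μ : (1−μ): α = 0.4·47.0 = 18.800, β = 47.0 − 18.800 = 28.200.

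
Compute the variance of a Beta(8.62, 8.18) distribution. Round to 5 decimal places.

0.01404

α+β = 16.80 and αβ = 70.5116, so Var = αβ/[(α+β)²(α+β+1)] = 70.5116/5023.872000 = 0.01404.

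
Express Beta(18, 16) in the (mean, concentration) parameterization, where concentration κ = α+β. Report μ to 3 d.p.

μ = 0.529, κ = 34

κ = α+β = 18+16 = 34; μ = α/κ = 18/34 = 0.529.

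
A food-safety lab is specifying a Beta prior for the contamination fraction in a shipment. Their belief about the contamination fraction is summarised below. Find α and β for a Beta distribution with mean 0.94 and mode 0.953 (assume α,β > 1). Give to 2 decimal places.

α = 65.51, β = 4.18

With s = α+β: μ = α/s and mode = (α−1)/(s−2). Eliminating α = μs,
μs − 1 = m(s−2) ⇒ s(μ−m) = 1−2m ⇒ s = -0.906/-0.013 = 69.6923.
So α = μs = 65.51, β = (1−μ)s = 4.18.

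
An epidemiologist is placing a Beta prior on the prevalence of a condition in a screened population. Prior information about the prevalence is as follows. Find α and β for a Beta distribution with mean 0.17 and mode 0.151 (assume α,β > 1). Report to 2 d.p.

α = 6.25, β = 30.49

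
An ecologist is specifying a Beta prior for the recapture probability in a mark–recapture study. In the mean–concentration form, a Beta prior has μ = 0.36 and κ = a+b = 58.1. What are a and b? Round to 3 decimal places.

a = 20.916, b = 37.184

Split κ in proportion μ : (1−μ): a = 0.36·58.1 = 20.916, b = 58.1 − 20.916 = 37.184.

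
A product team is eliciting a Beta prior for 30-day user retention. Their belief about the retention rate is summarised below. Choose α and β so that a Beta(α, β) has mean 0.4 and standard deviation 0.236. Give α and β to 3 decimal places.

α = 1.324, β = 1.985

Variance = 0.236² = 0.055696. The moment-matching identity α+β = μ(1−μ)/Var − 1 gives
α+β = 0.24/0.055696 − 1 = 3.3091, so α = μ·3.3091 = 1.324 and β = (1−μ)·3.3091 = 1.985.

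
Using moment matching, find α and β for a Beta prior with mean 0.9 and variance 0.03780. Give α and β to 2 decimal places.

Write ν = α+β; then α = μν and Var = μ(1−μ)/(ν+1).
ν = μ(1−μ)/Var − 1 = 0.09/0.03780 − 1 = 1.3810.
α = 0.9·1.3810 = 1.24, β = 0.1·1.3810 = 0.14.

α = 1.24, β = 0.14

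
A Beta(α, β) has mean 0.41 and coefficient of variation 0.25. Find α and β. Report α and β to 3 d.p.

α = 9.030, β = 12.994

Var = (CV·μ)² = (0.25×0.41)² = 0.010506.
α+β = μ(1−μ)/Var − 1 = 0.2419/0.010506 − 1 = 22.0244.
Thus α = 0.41·22.0244 = 9.030 and β = 0.59·22.0244 = 12.994.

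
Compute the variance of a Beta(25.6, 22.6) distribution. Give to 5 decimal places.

0.00506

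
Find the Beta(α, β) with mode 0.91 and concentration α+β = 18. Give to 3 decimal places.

α = 15.560, β = 2.440

Since the density peak of Beta(α,β) is at (α−1)/(α+β−2),
α = 1 + 0.91(18−2) = 15.560 and β = 18 − 15.560 = 2.440.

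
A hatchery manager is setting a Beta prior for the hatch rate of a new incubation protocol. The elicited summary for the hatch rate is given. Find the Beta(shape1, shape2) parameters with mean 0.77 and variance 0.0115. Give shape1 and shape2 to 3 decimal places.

Write ν = shape1+shape2; then shape1 = μν and Var = μ(1−μ)/(ν+1).
ν = μ(1−μ)/Var − 1 = 0.1771/0.0115 − 1 = 14.4000.
shape1 = 0.77·14.4000 = 11.088, shape2 = 0.23·14.4000 = 3.312.

shape1 = 11.088, shape2 = 3.312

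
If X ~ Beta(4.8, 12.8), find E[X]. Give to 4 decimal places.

0.2727

The Beta mean is α/(α+β) = 4.8/(4.8+12.8) = 0.2727.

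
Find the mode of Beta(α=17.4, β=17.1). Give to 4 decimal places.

The density x^(α−1)(1−x)^(β−1) is maximised at (α−1)/(α+β−2) = 16.4/32.5 = 0.5046.

0.5046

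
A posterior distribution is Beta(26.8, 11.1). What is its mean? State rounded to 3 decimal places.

0.707

The Beta mean is α/(α+β) = 26.8/(26.8+11.1) = 0.707.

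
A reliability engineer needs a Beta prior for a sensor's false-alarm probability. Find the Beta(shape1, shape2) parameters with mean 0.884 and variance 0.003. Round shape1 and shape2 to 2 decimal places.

shape1 = 29.33, shape2 = 3.85

Write ν = shape1+shape2; then shape1 = μν and Var = μ(1−μ)/(ν+1).
ν = μ(1−μ)/Var − 1 = 0.102544/0.003 − 1 = 33.1813.
shape1 = 0.884·33.1813 = 29.33, shape2 = 0.116·33.1813 = 3.85.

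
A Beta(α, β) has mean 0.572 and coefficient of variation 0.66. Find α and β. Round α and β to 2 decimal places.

σ = CV·μ = 0.66×0.572 = 0.37752, so σ² = 0.142521.
s+1 = μ(1−μ)/σ² = 0.244816/0.142521 = 1.7177, so s = α+β = 0.7177.
α = μs = 0.41, β = (1−μ)s = 0.31.

α = 0.41, β = 0.31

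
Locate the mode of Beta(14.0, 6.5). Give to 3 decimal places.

With α,β > 1, mode = (α−1)/(α+β−2) = 13.0/18.5 = 0.703.

0.703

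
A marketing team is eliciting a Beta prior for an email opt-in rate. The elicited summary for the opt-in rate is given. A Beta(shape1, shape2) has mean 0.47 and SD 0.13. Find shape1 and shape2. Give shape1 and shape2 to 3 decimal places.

shape1 = 6.458, shape2 = 7.282

Variance = 0.13² = 0.0169. The moment-matching identity shape1+shape2 = μ(1−μ)/Var − 1 gives
shape1+shape2 = 0.2491/0.0169 − 1 = 13.7396, so shape1 = μ·13.7396 = 6.458 and shape2 = (1−μ)·13.7396 = 7.282.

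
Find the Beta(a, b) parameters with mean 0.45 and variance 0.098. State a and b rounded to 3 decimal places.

a = 0.686, b = 0.839

By moment matching, a+b = μ(1−μ)/σ² − 1 = (0.45·0.55)/0.098 − 1 = 2.5255 − 1 = 1.5255.
Since a/(a+b) = μ, a = 0.45·1.5255 = 0.686 and b = 0.55·1.5255 = 0.839.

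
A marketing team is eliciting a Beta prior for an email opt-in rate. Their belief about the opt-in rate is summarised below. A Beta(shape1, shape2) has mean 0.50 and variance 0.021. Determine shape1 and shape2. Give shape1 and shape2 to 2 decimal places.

shape1 = 5.45, shape2 = 5.45

Let s = shape1+shape2. The Beta variance is μ(1−μ)/(s+1).
So s+1 = μ(1−μ)/σ² = (0.50×0.50)/0.021 = 0.2500/0.021 = 11.9048, giving s = 10.9048.
Then shape1 = μs = 0.50×10.9048 = 5.45 and shape2 = (1−μ)s = 0.50×10.9048 = 5.45.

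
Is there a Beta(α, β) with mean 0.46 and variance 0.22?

Yes

A Beta with mean μ has variance μ(1−μ)/(α+β+1) < μ(1−μ).
Here μ(1−μ) = 0.46×0.54 = 0.2484, and 0.22 < 0.2484.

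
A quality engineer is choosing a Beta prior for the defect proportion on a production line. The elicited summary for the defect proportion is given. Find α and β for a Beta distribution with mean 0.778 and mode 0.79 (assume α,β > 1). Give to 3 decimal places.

α = 37.603, β = 10.730

Let s = α+β. Mean gives α = μs = 0.778s; mode gives (α−1)/(s−2) = 0.79.
Substituting: 0.778s − 1 = 0.79(s−2) = 0.79s − 1.58, so -0.012s = -0.58 and s = 48.3333.
Then α = 0.778×48.3333 = 37.603 and β = s−α = 10.730.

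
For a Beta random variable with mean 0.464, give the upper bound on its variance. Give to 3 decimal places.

For fixed mean μ the Beta variance is μ(1−μ)/(α+β+1), increasing as α+β decreases.
Its least upper bound (not attained) is μ(1−μ) = 0.464·0.536 = 0.249.

0.249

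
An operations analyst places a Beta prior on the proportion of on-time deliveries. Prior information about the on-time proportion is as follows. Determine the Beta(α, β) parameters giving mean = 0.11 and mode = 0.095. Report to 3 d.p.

α = 5.940, β = 48.060

Let s = α+β. Mean gives α = μs = 0.11s; mode gives (α−1)/(s−2) = 0.095.
Substituting: 0.11s − 1 = 0.095(s−2) = 0.095s − 0.190, so 0.015s = 0.810 and s = 54.0000.
Then α = 0.11×54.0000 = 5.940 and β = s−α = 48.060.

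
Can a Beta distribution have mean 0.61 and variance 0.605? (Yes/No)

The Beta variance bound is σ² < μ(1−μ).
Here μ(1−μ) = 0.61×0.39 = 0.2379, and 0.605 ≥ 0.2379.

No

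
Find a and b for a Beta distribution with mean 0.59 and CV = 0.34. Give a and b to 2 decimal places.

a = 2.96, b = 2.05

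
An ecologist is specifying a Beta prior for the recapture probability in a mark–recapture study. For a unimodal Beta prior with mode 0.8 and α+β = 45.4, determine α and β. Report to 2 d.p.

Mode = (α−1)/(κ−2) with κ = α+β, so α−1 = 0.8·43.4 = 34.72.
α = 35.72; β = κ − α = 9.68.

α = 35.72, β = 9.68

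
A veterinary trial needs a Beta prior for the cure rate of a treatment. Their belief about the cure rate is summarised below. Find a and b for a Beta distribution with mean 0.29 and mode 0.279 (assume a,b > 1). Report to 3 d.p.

a = 11.653, b = 28.529

Let s = a+b. Mean gives a = μs = 0.29s; mode gives (a−1)/(s−2) = 0.279.
Substituting: 0.29s − 1 = 0.279(s−2) = 0.279s − 0.558, so 0.011s = 0.442 and s = 40.1818.
Then a = 0.29×40.1818 = 11.653 and b = s−a = 28.529.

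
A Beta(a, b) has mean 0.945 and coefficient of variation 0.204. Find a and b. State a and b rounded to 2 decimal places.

a = 0.38, b = 0.02

σ = CV·μ = 0.204×0.945 = 0.19278, so σ² = 0.037164.
s+1 = μ(1−μ)/σ² = 0.051975/0.037164 = 1.3985, so s = a+b = 0.3985.
a = μs = 0.38, b = (1−μ)s = 0.02.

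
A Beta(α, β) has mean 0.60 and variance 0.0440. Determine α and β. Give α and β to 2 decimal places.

Let s = α+β. The Beta variance is μ(1−μ)/(s+1).
So s+1 = μ(1−μ)/σ² = (0.60×0.40)/0.0440 = 0.2400/0.0440 = 5.4545, giving s = 4.4545.
Then α = μs = 0.60×4.4545 = 2.67 and β = (1−μ)s = 0.40×4.4545 = 1.78.

α = 2.67, β = 1.78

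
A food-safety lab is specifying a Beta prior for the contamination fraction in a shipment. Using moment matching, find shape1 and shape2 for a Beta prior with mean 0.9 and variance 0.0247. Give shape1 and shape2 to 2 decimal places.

shape1 = 2.38, shape2 = 0.26

Write ν = shape1+shape2; then shape1 = μν and Var = μ(1−μ)/(ν+1).
ν = μ(1−μ)/Var − 1 = 0.09/0.0247 − 1 = 2.6437.
shape1 = 0.9·2.6437 = 2.38, shape2 = 0.1·2.6437 = 0.26.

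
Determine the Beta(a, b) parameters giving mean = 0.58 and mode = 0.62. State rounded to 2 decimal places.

a = 3.48, b = 2.52

Let s = a+b. Mean gives a = μs = 0.58s; mode gives (a−1)/(s−2) = 0.62.
Substituting: 0.58s − 1 = 0.62(s−2) = 0.62s − 1.24, so -0.04s = -0.24 and s = 6.0000.
Then a = 0.58×6.0000 = 3.48 and b = s−a = 2.52.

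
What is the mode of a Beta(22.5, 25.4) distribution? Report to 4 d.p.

0.4684

With α,β > 1, mode = (α−1)/(α+β−2) = 21.5/45.9 = 0.4684.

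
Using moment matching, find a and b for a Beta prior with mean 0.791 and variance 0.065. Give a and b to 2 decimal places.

Write ν = a+b; then a = μν and Var = μ(1−μ)/(ν+1).
ν = μ(1−μ)/Var − 1 = 0.165319/0.065 − 1 = 1.5434.
a = 0.791·1.5434 = 1.22, b = 0.209·1.5434 = 0.32.

a = 1.22, b = 0.32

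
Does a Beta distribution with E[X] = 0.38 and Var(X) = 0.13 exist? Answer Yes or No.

A Beta with mean μ has variance μ(1−μ)/(α+β+1) < μ(1−μ).
Here μ(1−μ) = 0.38×0.62 = 0.2356, and 0.13 < 0.2356.

Yes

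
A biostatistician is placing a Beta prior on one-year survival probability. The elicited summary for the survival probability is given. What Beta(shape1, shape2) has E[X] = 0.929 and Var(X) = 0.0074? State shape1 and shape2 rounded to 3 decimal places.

shape1 = 7.352, shape2 = 0.562

By moment matching, shape1+shape2 = μ(1−μ)/σ² − 1 = (0.929·0.071)/0.0074 − 1 = 8.9134 − 1 = 7.9134.
Since shape1/(shape1+shape2) = μ, shape1 = 0.929·7.9134 = 7.352 and shape2 = 0.071·7.9134 = 0.562.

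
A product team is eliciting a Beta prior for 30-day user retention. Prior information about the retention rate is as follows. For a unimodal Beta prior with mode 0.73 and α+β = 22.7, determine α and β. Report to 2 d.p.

Since the density peak of Beta(α,β) is at (α−1)/(α+β−2),
α = 1 + 0.73(22.7−2) = 16.11 and β = 22.7 − 16.11 = 6.59.

α = 16.11, β = 6.59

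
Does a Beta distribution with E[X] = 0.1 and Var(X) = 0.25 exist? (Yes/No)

The Beta variance bound is σ² < μ(1−μ).
Here μ(1−μ) = 0.1×0.9 = 0.09, and 0.25 ≥ 0.09.

No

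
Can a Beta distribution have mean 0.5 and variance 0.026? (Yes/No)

A Beta with mean μ has variance μ(1−μ)/(α+β+1) < μ(1−μ).
Here μ(1−μ) = 0.5×0.5 = 0.25, and 0.026 < 0.25.

Yes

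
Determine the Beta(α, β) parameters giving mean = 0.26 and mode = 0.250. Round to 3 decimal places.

α = 13.000, β = 37.000

With s = α+β: μ = α/s and mode = (α−1)/(s−2). Eliminating α = μs,
μs − 1 = m(s−2) ⇒ s(μ−m) = 1−2m ⇒ s = 0.500/0.010 = 50.0000.
So α = μs = 13.000, β = (1−μ)s = 37.000.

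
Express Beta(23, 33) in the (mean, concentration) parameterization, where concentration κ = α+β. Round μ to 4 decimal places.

κ = α+β = 23+33 = 56; μ = α/κ = 23/56 = 0.4107.

μ = 0.4107, κ = 56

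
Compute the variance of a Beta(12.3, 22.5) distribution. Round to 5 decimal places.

α+β = 34.8 and αβ = 276.75, so Var = αβ/[(α+β)²(α+β+1)] = 276.75/43355.232 = 0.00638.

0.00638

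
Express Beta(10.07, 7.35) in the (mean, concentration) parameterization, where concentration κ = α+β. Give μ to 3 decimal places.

κ = α+β = 10.07+7.35 = 17.42; μ = α/κ = 10.07/17.42 = 0.578.

μ = 0.578, κ = 17.42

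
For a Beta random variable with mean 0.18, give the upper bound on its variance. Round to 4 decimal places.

0.1476

Var = μ(1−μ)/(α+β+1), which approaches μ(1−μ) as α+β → 0.
So the supremum is μ(1−μ) = 0.18×0.82 = 0.1476.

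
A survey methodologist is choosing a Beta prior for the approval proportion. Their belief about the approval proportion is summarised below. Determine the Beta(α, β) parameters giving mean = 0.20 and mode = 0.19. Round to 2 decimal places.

α = 12.40, β = 49.60

Let s = α+β. Mean gives α = μs = 0.20s; mode gives (α−1)/(s−2) = 0.19.
Substituting: 0.20s − 1 = 0.19(s−2) = 0.19s − 0.38, so 0.01s = 0.62 and s = 62.0000.
Then α = 0.20×62.0000 = 12.40 and β = s−α = 49.60.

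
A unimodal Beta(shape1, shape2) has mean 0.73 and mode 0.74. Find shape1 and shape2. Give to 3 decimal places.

Let s = shape1+shape2. Mean gives shape1 = μs = 0.73s; mode gives (shape1−1)/(s−2) = 0.74.
Substituting: 0.73s − 1 = 0.74(s−2) = 0.74s − 1.48, so -0.01s = -0.48 and s = 48.0000.
Then shape1 = 0.73×48.0000 = 35.040 and shape2 = s−shape1 = 12.960.

shape1 = 35.040, shape2 = 12.960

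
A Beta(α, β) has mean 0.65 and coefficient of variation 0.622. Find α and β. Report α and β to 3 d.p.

σ = CV·μ = 0.622×0.65 = 0.40430, so σ² = 0.163458.
s+1 = μ(1−μ)/σ² = 0.2275/0.163458 = 1.3918, so s = α+β = 0.3918.
α = μs = 0.255, β = (1−μ)s = 0.137.

α = 0.255, β = 0.137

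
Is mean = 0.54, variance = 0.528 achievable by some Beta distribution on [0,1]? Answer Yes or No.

No

A Beta with mean μ has variance μ(1−μ)/(α+β+1) < μ(1−μ).
Here μ(1−μ) = 0.54×0.46 = 0.2484, and 0.528 ≥ 0.2484.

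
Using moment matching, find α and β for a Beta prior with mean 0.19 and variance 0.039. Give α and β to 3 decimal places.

By moment matching, α+β = μ(1−μ)/σ² − 1 = (0.19·0.81)/0.039 − 1 = 3.9462 − 1 = 2.9462.
Since α/(α+β) = μ, α = 0.19·2.9462 = 0.560 and β = 0.81·2.9462 = 2.386.

α = 0.560, β = 2.386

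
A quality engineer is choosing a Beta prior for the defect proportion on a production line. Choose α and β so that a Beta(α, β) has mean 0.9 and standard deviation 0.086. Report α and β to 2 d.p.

First σ² = 0.007396. Setting α = μn, β = (1−μ)n with n = α+β,
μ(1−μ)/(n+1) = 0.007396 ⇒ n+1 = 0.09/0.007396 = 12.1687 ⇒ n = 11.1687.
Hence α = 0.9×11.1687 = 10.05, β = 0.1×11.1687 = 1.12.

α = 10.05, β = 1.12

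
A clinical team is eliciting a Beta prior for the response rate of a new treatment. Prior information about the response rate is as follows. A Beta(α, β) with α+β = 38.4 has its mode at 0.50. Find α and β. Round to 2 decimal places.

Since the density peak of Beta(α,β) is at (α−1)/(α+β−2),
α = 1 + 0.50(38.4−2) = 19.20 and β = 38.4 − 19.20 = 19.20.

α = 19.20, β = 19.20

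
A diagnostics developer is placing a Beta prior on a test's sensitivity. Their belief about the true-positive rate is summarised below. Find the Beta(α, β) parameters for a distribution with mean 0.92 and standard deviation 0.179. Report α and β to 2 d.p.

α = 1.19, β = 0.10

σ² = 0.179² = 0.032041.
With s = α+β, Var = μ(1−μ)/(s+1), so s+1 = (0.92×0.08)/0.032041 = 2.2971 and s = 1.2971.
α = μs = 1.19, β = (1−μ)s = 0.10.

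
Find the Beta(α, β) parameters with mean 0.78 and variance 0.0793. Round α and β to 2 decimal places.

α = 0.91, β = 0.26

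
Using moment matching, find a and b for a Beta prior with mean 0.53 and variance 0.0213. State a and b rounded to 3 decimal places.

Write ν = a+b; then a = μν and Var = μ(1−μ)/(ν+1).
ν = μ(1−μ)/Var − 1 = 0.2491/0.0213 − 1 = 10.6948.
a = 0.53·10.6948 = 5.668, b = 0.47·10.6948 = 5.027.

a = 5.668, b = 5.027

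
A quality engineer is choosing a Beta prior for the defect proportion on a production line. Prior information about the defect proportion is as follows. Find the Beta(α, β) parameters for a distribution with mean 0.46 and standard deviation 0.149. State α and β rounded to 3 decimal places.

First σ² = 0.022201. Setting α = μn, β = (1−μ)n with n = α+β,
μ(1−μ)/(n+1) = 0.022201 ⇒ n+1 = 0.2484/0.022201 = 11.1887 ⇒ n = 10.1887.
Hence α = 0.46×10.1887 = 4.687, β = 0.54×10.1887 = 5.502.

α = 4.687, β = 5.502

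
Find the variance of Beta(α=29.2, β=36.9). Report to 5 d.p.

μ = 29.2/66.1 = 0.441755; Var = μ(1−μ)/(α+β+1) = 0.2466075/67.1 = 0.00368.

0.00368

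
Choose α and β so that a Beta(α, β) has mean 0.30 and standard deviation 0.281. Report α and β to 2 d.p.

α = 0.50, β = 1.16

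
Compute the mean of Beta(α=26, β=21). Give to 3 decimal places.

E[X] = α/(α+β) = 26/47 = 0.553.

0.553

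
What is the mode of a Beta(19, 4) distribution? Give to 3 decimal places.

0.857

The density x^(α−1)(1−x)^(β−1) is maximised at (α−1)/(α+β−2) = 18/21 = 0.857.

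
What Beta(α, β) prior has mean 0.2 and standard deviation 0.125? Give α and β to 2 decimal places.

Variance = 0.125² = 0.015625. The moment-matching identity α+β = μ(1−μ)/Var − 1 gives
α+β = 0.16/0.015625 − 1 = 9.2400, so α = μ·9.2400 = 1.85 and β = (1−μ)·9.2400 = 7.39.

α = 1.85, β = 7.39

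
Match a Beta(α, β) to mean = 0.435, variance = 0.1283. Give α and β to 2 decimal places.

α = 0.40, β = 0.52

Write ν = α+β; then α = μν and Var = μ(1−μ)/(ν+1).
ν = μ(1−μ)/Var − 1 = 0.245775/0.1283 − 1 = 0.9156.
α = 0.435·0.9156 = 0.40, β = 0.565·0.9156 = 0.52.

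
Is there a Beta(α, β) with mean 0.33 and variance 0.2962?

For any Beta, Var(X) < E[X]·(1−E[X]).
Here μ(1−μ) = 0.33×0.67 = 0.2211, and 0.2962 ≥ 0.2211.

No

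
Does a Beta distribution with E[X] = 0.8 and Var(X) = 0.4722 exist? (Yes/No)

No

For any Beta, Var(X) < E[X]·(1−E[X]).
Here μ(1−μ) = 0.8×0.2 = 0.16, and 0.4722 ≥ 0.16.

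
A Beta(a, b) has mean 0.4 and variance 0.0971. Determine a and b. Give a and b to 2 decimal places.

a = 0.59, b = 0.88

By moment matching, a+b = μ(1−μ)/σ² − 1 = (0.4·0.6)/0.0971 − 1 = 2.4717 − 1 = 1.4717.
Since a/(a+b) = μ, a = 0.4·1.4717 = 0.59 and b = 0.6·1.4717 = 0.88.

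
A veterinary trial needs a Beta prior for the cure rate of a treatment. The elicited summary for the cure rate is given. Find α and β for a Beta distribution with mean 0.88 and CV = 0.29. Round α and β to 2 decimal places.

α = 0.55, β = 0.07

Var = (CV·μ)² = (0.29×0.88)² = 0.065127.
α+β = μ(1−μ)/Var − 1 = 0.1056/0.065127 − 1 = 0.6214.
Thus α = 0.88·0.6214 = 0.55 and β = 0.12·0.6214 = 0.07.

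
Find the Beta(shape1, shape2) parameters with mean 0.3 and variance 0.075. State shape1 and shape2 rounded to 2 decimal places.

By moment matching, shape1+shape2 = μ(1−μ)/σ² − 1 = (0.3·0.7)/0.075 − 1 = 2.8000 − 1 = 1.8000.
Since shape1/(shape1+shape2) = μ, shape1 = 0.3·1.8000 = 0.54 and shape2 = 0.7·1.8000 = 1.26.

shape1 = 0.54, shape2 = 1.26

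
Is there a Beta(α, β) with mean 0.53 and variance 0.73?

No

A Beta with mean μ has variance μ(1−μ)/(α+β+1) < μ(1−μ).
Here μ(1−μ) = 0.53×0.47 = 0.2491, and 0.73 ≥ 0.2491.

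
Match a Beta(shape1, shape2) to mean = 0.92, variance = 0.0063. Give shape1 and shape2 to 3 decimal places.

Write ν = shape1+shape2; then shape1 = μν and Var = μ(1−μ)/(ν+1).
ν = μ(1−μ)/Var − 1 = 0.0736/0.0063 − 1 = 10.6825.
shape1 = 0.92·10.6825 = 9.828, shape2 = 0.08·10.6825 = 0.855.

shape1 = 9.828, shape2 = 0.855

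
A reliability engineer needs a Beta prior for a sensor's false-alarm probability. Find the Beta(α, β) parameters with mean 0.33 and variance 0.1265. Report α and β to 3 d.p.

Write ν = α+β; then α = μν and Var = μ(1−μ)/(ν+1).
ν = μ(1−μ)/Var − 1 = 0.2211/0.1265 − 1 = 0.7478.
α = 0.33·0.7478 = 0.247, β = 0.67·0.7478 = 0.501.

α = 0.247, β = 0.501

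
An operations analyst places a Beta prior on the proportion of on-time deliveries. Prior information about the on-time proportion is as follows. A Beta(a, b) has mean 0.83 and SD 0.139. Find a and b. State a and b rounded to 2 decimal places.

σ² = 0.139² = 0.019321.
With s = a+b, Var = μ(1−μ)/(s+1), so s+1 = (0.83×0.17)/0.019321 = 7.3029 and s = 6.3029.
a = μs = 5.23, b = (1−μ)s = 1.07.

a = 5.23, b = 1.07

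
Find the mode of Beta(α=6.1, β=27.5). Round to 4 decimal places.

0.1614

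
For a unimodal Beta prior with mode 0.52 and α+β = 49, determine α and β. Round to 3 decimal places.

Since the density peak of Beta(α,β) is at (α−1)/(α+β−2),
α = 1 + 0.52(49−2) = 25.440 and β = 49 − 25.440 = 23.560.

α = 25.440, β = 23.560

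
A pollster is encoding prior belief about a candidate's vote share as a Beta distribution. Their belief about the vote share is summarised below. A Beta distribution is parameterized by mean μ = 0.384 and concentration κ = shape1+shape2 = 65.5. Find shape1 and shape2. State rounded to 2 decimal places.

shape1 = 25.15, shape2 = 40.35

Split κ in proportion μ : (1−μ): shape1 = 0.384·65.5 = 25.15, shape2 = 65.5 − 25.15 = 40.35.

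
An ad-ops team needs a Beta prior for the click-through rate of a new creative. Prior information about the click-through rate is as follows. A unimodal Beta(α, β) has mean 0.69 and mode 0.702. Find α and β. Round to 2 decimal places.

α = 23.23, β = 10.44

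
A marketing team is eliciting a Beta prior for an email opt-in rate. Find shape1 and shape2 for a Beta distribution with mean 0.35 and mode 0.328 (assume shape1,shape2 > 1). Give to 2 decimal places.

Let s = shape1+shape2. Mean gives shape1 = μs = 0.35s; mode gives (shape1−1)/(s−2) = 0.328.
Substituting: 0.35s − 1 = 0.328(s−2) = 0.328s − 0.656, so 0.022s = 0.344 and s = 15.6364.
Then shape1 = 0.35×15.6364 = 5.47 and shape2 = s−shape1 = 10.16.

shape1 = 5.47, shape2 = 10.16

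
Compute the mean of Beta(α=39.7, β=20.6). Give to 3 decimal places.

E[X] = α/(α+β) = 39.7/60.3 = 0.658.

0.658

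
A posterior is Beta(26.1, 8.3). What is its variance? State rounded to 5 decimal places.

α+β = 34.4 and αβ = 216.63, so Var = αβ/[(α+β)²(α+β+1)] = 216.63/41890.944 = 0.00517.

0.00517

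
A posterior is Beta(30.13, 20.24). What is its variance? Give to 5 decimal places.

α+β = 50.37 and αβ = 609.8312, so Var = αβ/[(α+β)²(α+β+1)] = 609.8312/130332.722553 = 0.00468.

0.00468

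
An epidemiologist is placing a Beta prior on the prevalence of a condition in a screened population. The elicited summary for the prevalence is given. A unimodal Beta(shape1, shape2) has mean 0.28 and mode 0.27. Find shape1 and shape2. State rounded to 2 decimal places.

Let s = shape1+shape2. Mean gives shape1 = μs = 0.28s; mode gives (shape1−1)/(s−2) = 0.27.
Substituting: 0.28s − 1 = 0.27(s−2) = 0.27s − 0.54, so 0.01s = 0.46 and s = 46.0000.
Then shape1 = 0.28×46.0000 = 12.88 and shape2 = s−shape1 = 33.12.

shape1 = 12.88, shape2 = 33.12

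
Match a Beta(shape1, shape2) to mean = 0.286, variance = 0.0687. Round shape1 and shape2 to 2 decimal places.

shape1 = 0.56, shape2 = 1.41

Let s = shape1+shape2. The Beta variance is μ(1−μ)/(s+1).
So s+1 = μ(1−μ)/σ² = (0.286×0.714)/0.0687 = 0.204204/0.0687 = 2.9724, giving s = 1.9724.
Then shape1 = μs = 0.286×1.9724 = 0.56 and shape2 = (1−μ)s = 0.714×1.9724 = 1.41.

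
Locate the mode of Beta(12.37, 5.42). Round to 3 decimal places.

The density x^(α−1)(1−x)^(β−1) is maximised at (α−1)/(α+β−2) = 11.37/15.79 = 0.720.

0.720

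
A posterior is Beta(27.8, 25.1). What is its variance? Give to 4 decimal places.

α+β = 52.9 and αβ = 697.78, so Var = αβ/[(α+β)²(α+β+1)] = 697.78/150834.299 = 0.0046.

0.0046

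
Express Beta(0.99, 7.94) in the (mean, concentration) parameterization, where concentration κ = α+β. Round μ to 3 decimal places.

μ = 0.111, κ = 8.93

κ = α+β = 0.99+7.94 = 8.93; μ = α/κ = 0.99/8.93 = 0.111.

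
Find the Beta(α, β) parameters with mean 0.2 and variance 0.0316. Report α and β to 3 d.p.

α = 0.813, β = 3.251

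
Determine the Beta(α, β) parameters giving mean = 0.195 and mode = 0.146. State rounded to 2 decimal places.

Let s = α+β. Mean gives α = μs = 0.195s; mode gives (α−1)/(s−2) = 0.146.
Substituting: 0.195s − 1 = 0.146(s−2) = 0.146s − 0.292, so 0.049s = 0.708 and s = 14.4490.
Then α = 0.195×14.4490 = 2.82 and β = s−α = 11.63.

α = 2.82, β = 11.63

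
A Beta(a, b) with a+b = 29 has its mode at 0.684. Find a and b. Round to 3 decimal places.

Mode = (a−1)/(κ−2) with κ = a+b, so a−1 = 0.684·27 = 18.468.
a = 19.468; b = κ − a = 9.532.

a = 19.468, b = 9.532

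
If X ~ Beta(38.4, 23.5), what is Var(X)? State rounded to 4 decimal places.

μ = 38.4/61.9 = 0.620355; Var = μ(1−μ)/(α+β+1) = 0.2355146/62.9 = 0.0037.

0.0037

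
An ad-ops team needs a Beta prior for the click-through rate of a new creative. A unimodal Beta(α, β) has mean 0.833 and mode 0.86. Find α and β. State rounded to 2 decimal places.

With s = α+β: μ = α/s and mode = (α−1)/(s−2). Eliminating α = μs,
μs − 1 = m(s−2) ⇒ s(μ−m) = 1−2m ⇒ s = -0.72/-0.027 = 26.6667.
So α = μs = 22.21, β = (1−μ)s = 4.45.

α = 22.21, β = 4.45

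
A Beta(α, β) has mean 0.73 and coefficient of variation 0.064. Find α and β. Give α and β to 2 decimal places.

α = 65.19, β = 24.11

Var = (CV·μ)² = (0.064×0.73)² = 0.002183.
α+β = μ(1−μ)/Var − 1 = 0.1971/0.002183 − 1 = 89.2986.
Thus α = 0.73·89.2986 = 65.19 and β = 0.27·89.2986 = 24.11.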